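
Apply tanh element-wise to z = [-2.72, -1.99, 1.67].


tanh(-2.72) = -0.9914
tanh(-1.99) = -0.9633
tanh(1.67) = 0.9316
result = [-0.9914, -0.9633, 0.9316]

[-0.9914, -0.9633, 0.9316]


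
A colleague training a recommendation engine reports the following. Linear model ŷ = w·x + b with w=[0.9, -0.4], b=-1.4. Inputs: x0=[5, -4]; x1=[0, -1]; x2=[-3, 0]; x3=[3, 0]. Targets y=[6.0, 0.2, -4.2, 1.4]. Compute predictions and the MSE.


ŷ0 = (0.9)·(5) + (-0.4)·(-4) - 1.4 = 4.7
ŷ1 = (0.9)·(0) + (-0.4)·(-1) - 1.4 = -1.0
ŷ2 = (0.9)·(-3) + (-0.4)·(0) - 1.4 = -4.1
ŷ3 = (0.9)·(3) + (-0.4)·(0) - 1.4 = 1.3
errors² = [1.69, 1.44, 0.01, 0.01]
MSE = 3.1500/4 = 0.7875

0.7875


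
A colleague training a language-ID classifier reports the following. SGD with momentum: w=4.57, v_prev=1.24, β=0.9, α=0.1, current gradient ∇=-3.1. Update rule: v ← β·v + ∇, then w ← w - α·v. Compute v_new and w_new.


v_new = 0.9·1.24 - 3.1 = 1.116 - 3.1 = -1.984
w_new = 4.57 - 0.1·-1.984 = 4.57 + 0.1984 = 4.7684

v_new=-1.984, w_new=4.7684


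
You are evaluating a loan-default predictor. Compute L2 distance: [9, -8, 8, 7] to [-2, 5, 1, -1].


d = √((9+ 2)² + (-8-5)² + (8-1)² + (7+ 1)²)
  = √(121 + 169 + 49 + 64)
  = √403 = 20.0749

20.0749


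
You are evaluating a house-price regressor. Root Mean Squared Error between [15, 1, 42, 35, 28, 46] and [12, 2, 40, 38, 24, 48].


MSE = 43/6 = 7.1667
RMSE = √(43/6) = 2.6771

2.6771


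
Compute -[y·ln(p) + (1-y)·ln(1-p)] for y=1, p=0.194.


BCE = -[y·ln(p) + (1-y)·ln(1-p)]
= -1·ln(0.194) - 0
= -ln(0.194) = 1.6399

1.6399


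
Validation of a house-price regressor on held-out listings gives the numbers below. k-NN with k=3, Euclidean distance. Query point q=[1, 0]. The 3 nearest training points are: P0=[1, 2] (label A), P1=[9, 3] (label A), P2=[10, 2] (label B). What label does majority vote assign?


d(q,P0) = 2.0  (label A)
d(q,P1) = 8.544  (label A)
d(q,P2) = 9.2195  (label B)
Votes: A=2, B=1
Majority → A

A


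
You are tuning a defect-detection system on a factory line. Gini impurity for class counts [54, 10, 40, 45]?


Probabilities: [54/149, 10/149, 40/149, 45/149] ≈ [0.3624, 0.0671, 0.2685, 0.302]
Σpᵢ² = (2916 + 100 + 1600 + 2025)/149² = 6641/22201
Gini = 1 - Σpᵢ² = 1 - 6641/22201 = 0.7009

0.7009


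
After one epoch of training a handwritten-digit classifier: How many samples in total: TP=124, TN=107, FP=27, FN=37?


Total = TP + TN + FP + FN
= 124 + 107 + 27 + 37
= 295
(Predicted positive: 151, predicted negative: 144)

295


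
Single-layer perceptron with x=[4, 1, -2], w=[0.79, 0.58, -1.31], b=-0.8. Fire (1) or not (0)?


z = (4)·(0.79) + (1)·(0.58) + (-2)·(-1.31) - 0.8
  = 5.56
step(z) = 1 (z≥0)

1


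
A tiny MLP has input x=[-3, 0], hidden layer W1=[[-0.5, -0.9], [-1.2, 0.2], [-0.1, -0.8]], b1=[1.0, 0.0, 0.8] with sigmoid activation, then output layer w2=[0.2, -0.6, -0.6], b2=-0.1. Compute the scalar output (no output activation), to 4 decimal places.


z1[0] = (-0.5)·(-3) + (-0.9)·(0) + 1.0 = 2.5
z1[1] = (-1.2)·(-3) + (0.2)·(0) + 0.0 = 3.6
z1[2] = (-0.1)·(-3) + (-0.8)·(0) + 0.8 = 1.1
h = sigmoid(z1) = [0.9241, 0.9734, 0.7503]
output = (0.2)·(0.9241) + (-0.6)·(0.9734) + (-0.6)·(0.7503) - 0.1 = -0.9494

-0.9494


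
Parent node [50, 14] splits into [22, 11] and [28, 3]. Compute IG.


Parent = [50, 14], H_parent = 0.7579
H_left = 0.9183 (n=33), H_right = 0.4587 (n=31)
H_children = (33/64)·0.9183 + (31/64)·0.4587 = 0.6957
IG = 0.7579 - 0.6957 = 0.0622

0.0622


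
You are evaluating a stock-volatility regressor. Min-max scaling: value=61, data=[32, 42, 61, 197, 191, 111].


min=32, max=197
(61-32)/(197-32) = 29/165 = 0.1758

0.1758


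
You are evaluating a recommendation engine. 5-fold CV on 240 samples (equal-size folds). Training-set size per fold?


Fold size = 240/5 = 48
Training per fold = 240 - 48 = 192

192


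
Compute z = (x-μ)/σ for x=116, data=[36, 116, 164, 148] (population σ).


μ = 116, σ = 49.3153
z = (116 - 116)/49.3153 = 0.0

0.0


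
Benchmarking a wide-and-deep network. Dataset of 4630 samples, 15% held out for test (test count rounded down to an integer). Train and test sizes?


Test = ⌊4630·15/100⌋ = 694
Train = 4630 - 694 = 3936

Train: 3936, Test: 694


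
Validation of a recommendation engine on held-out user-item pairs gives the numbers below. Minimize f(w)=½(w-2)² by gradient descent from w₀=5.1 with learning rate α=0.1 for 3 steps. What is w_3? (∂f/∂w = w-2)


step 1: grad = 5.1-2 = 3.1; w = 5.1 - 0.1·(3.1) = 4.79
step 2: grad = 4.79-2 = 2.79; w = 4.79 - 0.1·(2.79) = 4.511
step 3: grad = 4.511-2 = 2.511; w = 4.511 - 0.1·(2.511) = 4.2599

4.2599


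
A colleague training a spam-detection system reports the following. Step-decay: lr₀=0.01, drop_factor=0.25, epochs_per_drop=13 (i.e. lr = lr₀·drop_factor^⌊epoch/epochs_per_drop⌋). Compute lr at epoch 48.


n_drops = ⌊48/13⌋ = 3
lr = 0.01·0.25^3 = 0.01·0.015625 = 0.00015625

0.00015625


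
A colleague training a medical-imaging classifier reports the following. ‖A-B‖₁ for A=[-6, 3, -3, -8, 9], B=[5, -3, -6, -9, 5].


d = |-6-5| + |3+ 3| + |-3+ 6| + |-8+ 9| + |9-5|
  = 11 + 6 + 3 + 1 + 4
  = 25

25


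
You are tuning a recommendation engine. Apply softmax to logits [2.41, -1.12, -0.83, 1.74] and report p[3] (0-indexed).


Exponentials: e^2.41=11.134, e^-1.12=0.3263, e^-0.83=0.436, e^1.74=5.6973
Sum = 17.5936
Softmax = [0.6328, 0.0185, 0.0248, 0.3238]
p[3] = 5.6973/17.5936 = 0.3238

0.3238


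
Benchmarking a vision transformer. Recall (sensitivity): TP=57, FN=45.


Recall = TP/(TP+FN)
= 57/(57+45)
= 57/102 = 55.88%

55.88%


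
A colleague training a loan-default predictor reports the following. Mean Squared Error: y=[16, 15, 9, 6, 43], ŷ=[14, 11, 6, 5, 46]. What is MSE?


Squared errors: (16-14)²=4, (15-11)²=16, (9-6)²=9, (6-5)²=1, (43-46)²=9
Sum = 39
MSE = 39/5 = 39/5

39/5


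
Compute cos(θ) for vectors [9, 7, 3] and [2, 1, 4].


A·B = 9·2 + 7·1 + 3·4 = 37
‖A‖ = √139 = 11.7898, ‖B‖ = √21 = 4.5826
cos = 37/(√139·√21) = 37/√2919 = 0.6848

0.6848


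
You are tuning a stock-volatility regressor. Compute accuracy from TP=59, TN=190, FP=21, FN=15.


Accuracy = (TP+TN)/(TP+TN+FP+FN)
= (59+190)/(285)
= 249/285 = 87.37%

87.37%


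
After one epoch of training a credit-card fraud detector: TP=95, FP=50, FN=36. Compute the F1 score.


Precision = 95/145 = 0.6552
Recall = 95/131 = 0.7252
F1 = 2·P·R/(P+R) = 2·TP/(2·TP+FP+FN) = 190/(190+50+36) = 190/276 = 0.6884

0.6884


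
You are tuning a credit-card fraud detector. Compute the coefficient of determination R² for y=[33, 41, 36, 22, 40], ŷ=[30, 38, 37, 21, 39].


ȳ = 34.4
SS_res = Σ(y-ŷ)² = 21
SS_tot = Σ(y-ȳ)² = 233.2
R² = 1 - SS_res/SS_tot = 1 - 0.0901 = 0.9099

0.9099


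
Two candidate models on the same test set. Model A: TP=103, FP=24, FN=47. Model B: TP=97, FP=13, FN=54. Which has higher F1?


Model A: P=103/127=0.811, R=103/150=0.6867, F1=2PR/(P+R)=2TP/(2TP+FP+FN)=206/277=0.7437
Model B: P=97/110=0.8818, R=97/151=0.6424, F1=2PR/(P+R)=2TP/(2TP+FP+FN)=194/261=0.7433
0.7437 > 0.7433 → Model A

Model A


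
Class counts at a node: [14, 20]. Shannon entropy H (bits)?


Probabilities: [14/34, 20/34] ≈ [0.4118, 0.5882]
H = -((14/34)·log₂(14/34) + (20/34)·log₂(20/34))
  = 0.9774 bits

0.9774 bits


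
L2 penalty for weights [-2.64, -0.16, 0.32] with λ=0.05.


‖w‖₂² = (-2.64)² + (-0.16)² + (0.32)²
     = 6.9696 + 0.0256 + 0.1024
     = 7.0976
λ·‖w‖₂² = 0.05·7.0976 = 0.35488

0.35488


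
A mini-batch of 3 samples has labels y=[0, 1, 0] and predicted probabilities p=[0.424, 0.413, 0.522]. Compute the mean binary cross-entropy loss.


L[0] = -ln(1-0.424) = -ln(0.576) = 0.5516
L[1] = -ln(0.413) = 0.8843
L[2] = -ln(1-0.522) = -ln(0.478) = 0.7381
mean = (0.5516 + 0.8843 + 0.7381)/3 = 0.7247

0.7247


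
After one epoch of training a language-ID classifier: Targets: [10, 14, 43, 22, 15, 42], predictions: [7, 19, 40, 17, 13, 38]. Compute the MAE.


Absolute errors: |10-7|=3, |14-19|=5, |43-40|=3, |22-17|=5, |15-13|=2, |42-38|=4
Sum = 22
MAE = 22/6 = 11/3

11/3


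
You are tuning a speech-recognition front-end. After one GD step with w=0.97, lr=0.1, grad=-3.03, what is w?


w_new = w - α·∇
= 0.97 - 0.1·-3.03
= 0.97 + 0.303
= 1.273

1.273


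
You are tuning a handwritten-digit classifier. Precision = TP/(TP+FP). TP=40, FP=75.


Precision = TP/(TP+FP)
= 40/(40+75)
= 40/115 = 34.78%

34.78%


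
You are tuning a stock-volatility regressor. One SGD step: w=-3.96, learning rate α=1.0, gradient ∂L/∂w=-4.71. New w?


w_new = w - α·∇
= -3.96 - 1.0·-4.71
= -3.96 + 4.71
= 0.75

0.75


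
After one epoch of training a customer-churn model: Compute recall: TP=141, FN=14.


Recall = TP/(TP+FN)
= 141/(141+14)
= 141/155 = 90.97%

90.97%


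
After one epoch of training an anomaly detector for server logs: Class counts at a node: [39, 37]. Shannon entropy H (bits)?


Probabilities: [39/76, 37/76] ≈ [0.5132, 0.4868]
H = -((39/76)·log₂(39/76) + (37/76)·log₂(37/76))
  = 0.9995 bits

0.9995 bits


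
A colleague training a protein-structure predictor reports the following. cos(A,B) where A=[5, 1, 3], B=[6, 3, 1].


A·B = 5·6 + 1·3 + 3·1 = 36
‖A‖ = √35 = 5.9161, ‖B‖ = √46 = 6.7823
cos = 36/(√35·√46) = 36/√1610 = 0.8972

0.8972


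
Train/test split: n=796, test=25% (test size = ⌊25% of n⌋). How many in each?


Test = ⌊796·25/100⌋ = 199
Train = 796 - 199 = 597

Train: 597, Test: 199


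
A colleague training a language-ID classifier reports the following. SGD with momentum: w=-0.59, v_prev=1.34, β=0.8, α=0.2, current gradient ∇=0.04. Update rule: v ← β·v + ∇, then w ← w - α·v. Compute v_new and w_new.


v_new = 0.8·1.34 + 0.04 = 1.072 + 0.04 = 1.112
w_new = -0.59 - 0.2·1.112 = -0.59 - 0.2224 = -0.8124

v_new=1.112, w_new=-0.8124


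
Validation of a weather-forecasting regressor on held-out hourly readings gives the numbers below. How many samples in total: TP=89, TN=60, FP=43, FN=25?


Total = TP + TN + FP + FN
= 89 + 60 + 43 + 25
= 217
(Predicted positive: 132, predicted negative: 85)

217


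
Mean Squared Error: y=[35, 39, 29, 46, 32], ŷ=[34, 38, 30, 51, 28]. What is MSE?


Squared errors: (35-34)²=1, (39-38)²=1, (29-30)²=1, (46-51)²=25, (32-28)²=16
Sum = 44
MSE = 44/5 = 44/5

44/5


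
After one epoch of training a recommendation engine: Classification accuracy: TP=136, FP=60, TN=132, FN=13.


Accuracy = (TP+TN)/(TP+TN+FP+FN)
= (136+132)/(341)
= 268/341 = 78.59%

78.59%


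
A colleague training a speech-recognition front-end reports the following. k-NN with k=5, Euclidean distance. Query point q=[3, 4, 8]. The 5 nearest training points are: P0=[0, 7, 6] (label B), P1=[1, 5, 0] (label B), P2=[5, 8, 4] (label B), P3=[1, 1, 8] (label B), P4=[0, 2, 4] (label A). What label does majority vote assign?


d(q,P0) = 4.6904  (label B)
d(q,P1) = 8.3066  (label B)
d(q,P2) = 6.0  (label B)
d(q,P3) = 3.6056  (label B)
d(q,P4) = 5.3852  (label A)
Votes: A=1, B=4
Majority → B

B


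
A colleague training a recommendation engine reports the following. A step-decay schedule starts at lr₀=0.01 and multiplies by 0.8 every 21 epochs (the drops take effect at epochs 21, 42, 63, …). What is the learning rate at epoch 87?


n_drops = ⌊87/21⌋ = 4
lr = 0.01·0.8^4 = 0.01·0.4096 = 0.004096

0.004096


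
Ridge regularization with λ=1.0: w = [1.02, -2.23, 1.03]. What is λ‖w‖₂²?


‖w‖₂² = (1.02)² + (-2.23)² + (1.03)²
     = 1.0404 + 4.9729 + 1.0609
     = 7.0742
λ·‖w‖₂² = 1.0·7.0742 = 7.0742

7.0742


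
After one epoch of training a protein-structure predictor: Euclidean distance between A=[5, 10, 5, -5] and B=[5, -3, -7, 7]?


d = √((5-5)² + (10+ 3)² + (5+ 7)² + (-5-7)²)
  = √(0 + 169 + 144 + 144)
  = √457 = 21.3776

21.3776


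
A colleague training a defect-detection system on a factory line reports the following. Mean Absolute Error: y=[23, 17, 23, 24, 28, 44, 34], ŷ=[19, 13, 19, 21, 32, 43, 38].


Absolute errors: |23-19|=4, |17-13|=4, |23-19|=4, |24-21|=3, |28-32|=4, |44-43|=1, |34-38|=4
Sum = 24
MAE = 24/7 = 24/7

24/7


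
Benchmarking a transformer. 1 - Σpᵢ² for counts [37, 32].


Probabilities: [37/69, 32/69] ≈ [0.5362, 0.4638]
Σpᵢ² = (1369 + 1024)/69² = 2393/4761
Gini = 1 - Σpᵢ² = 1 - 2393/4761 = 0.4974

0.4974


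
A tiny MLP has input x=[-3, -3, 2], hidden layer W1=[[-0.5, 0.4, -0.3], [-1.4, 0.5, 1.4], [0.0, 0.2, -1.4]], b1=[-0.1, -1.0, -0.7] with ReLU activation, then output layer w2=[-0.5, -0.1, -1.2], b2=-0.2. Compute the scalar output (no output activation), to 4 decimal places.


z1[0] = (-0.5)·(-3) + (0.4)·(-3) + (-0.3)·(2) - 0.1 = -0.4
z1[1] = (-1.4)·(-3) + (0.5)·(-3) + (1.4)·(2) - 1.0 = 4.5
z1[2] = (0.0)·(-3) + (0.2)·(-3) + (-1.4)·(2) - 0.7 = -4.1
h = ReLU(z1) = [0.0, 4.5, 0.0]
output = (-0.5)·(0.0) + (-0.1)·(4.5) + (-1.2)·(0.0) - 0.2 = -0.65

-0.65


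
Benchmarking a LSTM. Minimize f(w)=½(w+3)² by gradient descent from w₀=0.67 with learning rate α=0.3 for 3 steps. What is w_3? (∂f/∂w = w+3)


step 1: grad = 0.67+3 = 3.67; w = 0.67 - 0.3·(3.67) = -0.431
step 2: grad = -0.431+3 = 2.569; w = -0.431 - 0.3·(2.569) = -1.2017
step 3: grad = -1.2017+3 = 1.7983; w = -1.2017 - 0.3·(1.7983) = -1.74119

-1.74119


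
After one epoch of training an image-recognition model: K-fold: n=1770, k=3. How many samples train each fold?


Fold size = 1770/3 = 590
Training per fold = 1770 - 590 = 1180

1180


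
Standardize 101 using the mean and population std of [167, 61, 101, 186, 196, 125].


μ = 139.3333, σ = 48.2447
z = (101 - 139.3333)/48.2447 = -0.7946

-0.7946


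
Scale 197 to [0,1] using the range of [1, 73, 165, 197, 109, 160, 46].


min=1, max=197
(197-1)/(197-1) = 196/196 = 1.0

1.0


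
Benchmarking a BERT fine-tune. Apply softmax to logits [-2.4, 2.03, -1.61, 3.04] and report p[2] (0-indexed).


Exponentials: e^-2.4=0.0907, e^2.03=7.6141, e^-1.61=0.1999, e^3.04=20.9052
Sum = 28.8099
Softmax = [0.0031, 0.2643, 0.0069, 0.7256]
p[2] = 0.1999/28.8099 = 0.0069

0.0069


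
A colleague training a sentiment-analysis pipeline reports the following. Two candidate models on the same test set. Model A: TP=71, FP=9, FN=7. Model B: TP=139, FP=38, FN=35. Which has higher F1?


Model A: P=71/80=0.8875, R=71/78=0.9103, F1=2PR/(P+R)=2TP/(2TP+FP+FN)=142/158=0.8987
Model B: P=139/177=0.7853, R=139/174=0.7989, F1=2PR/(P+R)=2TP/(2TP+FP+FN)=278/351=0.792
0.8987 > 0.792 → Model A

Model A


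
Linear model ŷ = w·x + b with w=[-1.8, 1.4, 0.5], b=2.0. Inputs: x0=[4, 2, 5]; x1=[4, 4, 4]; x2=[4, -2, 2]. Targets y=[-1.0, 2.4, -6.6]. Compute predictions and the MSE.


ŷ0 = (-1.8)·(4) + (1.4)·(2) + (0.5)·(5) + 2.0 = 0.1
ŷ1 = (-1.8)·(4) + (1.4)·(4) + (0.5)·(4) + 2.0 = 2.4
ŷ2 = (-1.8)·(4) + (1.4)·(-2) + (0.5)·(2) + 2.0 = -7.0
errors² = [1.21, 0.0, 0.16]
MSE = 1.3700/3 = 0.4567

0.4567


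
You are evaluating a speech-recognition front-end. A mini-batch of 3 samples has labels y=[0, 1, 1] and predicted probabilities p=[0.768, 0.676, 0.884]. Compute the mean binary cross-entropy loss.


L[0] = -ln(1-0.768) = -ln(0.232) = 1.461
L[1] = -ln(0.676) = 0.3916
L[2] = -ln(0.884) = 0.1233
mean = (1.461 + 0.3916 + 0.1233)/3 = 0.6586

0.6586


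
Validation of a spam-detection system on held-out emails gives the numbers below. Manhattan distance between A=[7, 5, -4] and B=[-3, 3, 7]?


d = |7+ 3| + |5-3| + |-4-7|
  = 10 + 2 + 11
  = 23

23


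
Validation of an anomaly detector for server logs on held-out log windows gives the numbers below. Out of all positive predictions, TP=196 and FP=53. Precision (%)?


Precision = TP/(TP+FP)
= 196/(196+53)
= 196/249 = 78.71%

78.71%


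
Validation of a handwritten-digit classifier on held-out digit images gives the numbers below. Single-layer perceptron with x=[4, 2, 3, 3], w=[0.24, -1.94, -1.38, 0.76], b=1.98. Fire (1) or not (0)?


z = (4)·(0.24) + (2)·(-1.94) + (3)·(-1.38) + (3)·(0.76) + 1.98
  = -2.8
step(z) = 0 (z<0)

0


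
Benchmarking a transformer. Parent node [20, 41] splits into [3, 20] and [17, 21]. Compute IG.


Parent = [20, 41], H_parent = 0.9127
H_left = 0.5586 (n=23), H_right = 0.992 (n=38)
H_children = (23/61)·0.5586 + (38/61)·0.992 = 0.8286
IG = 0.9127 - 0.8286 = 0.0841

0.0841


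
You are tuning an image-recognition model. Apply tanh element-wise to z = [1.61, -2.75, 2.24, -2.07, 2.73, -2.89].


tanh(1.61) = 0.9232
tanh(-2.75) = -0.9919
tanh(2.24) = 0.9776
tanh(-2.07) = -0.9687
tanh(2.73) = 0.9915
tanh(-2.89) = -0.9938
result = [0.9232, -0.9919, 0.9776, -0.9687, 0.9915, -0.9938]

[0.9232, -0.9919, 0.9776, -0.9687, 0.9915, -0.9938]


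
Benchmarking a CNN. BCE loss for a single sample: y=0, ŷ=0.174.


BCE = -[y·ln(p) + (1-y)·ln(1-p)]
= -0 - 1·ln(1-0.174)
= -ln(0.826) = 0.1912

0.1912


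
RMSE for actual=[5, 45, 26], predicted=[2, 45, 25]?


MSE = 10/3 = 3.3333
RMSE = √(10/3) = 1.8257

1.8257


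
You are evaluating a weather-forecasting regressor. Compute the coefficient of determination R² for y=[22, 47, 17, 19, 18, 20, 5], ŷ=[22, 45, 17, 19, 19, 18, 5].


ȳ = 21.1429
SS_res = Σ(y-ŷ)² = 9
SS_tot = Σ(y-ȳ)² = 962.86
R² = 1 - SS_res/SS_tot = 1 - 0.0093 = 0.9907

0.9907


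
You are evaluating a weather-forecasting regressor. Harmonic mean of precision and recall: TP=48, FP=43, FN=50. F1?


Precision = 48/91 = 0.5275
Recall = 48/98 = 0.4898
F1 = 2·P·R/(P+R) = 2·TP/(2·TP+FP+FN) = 96/(96+43+50) = 96/189 = 0.5079

0.5079


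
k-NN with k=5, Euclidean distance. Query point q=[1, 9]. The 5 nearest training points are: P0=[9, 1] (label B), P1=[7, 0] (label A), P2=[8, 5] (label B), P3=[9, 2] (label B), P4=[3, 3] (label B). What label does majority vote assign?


d(q,P0) = 11.3137  (label B)
d(q,P1) = 10.8167  (label A)
d(q,P2) = 8.0623  (label B)
d(q,P3) = 10.6301  (label B)
d(q,P4) = 6.3246  (label B)
Votes: A=1, B=4
Majority → B

B


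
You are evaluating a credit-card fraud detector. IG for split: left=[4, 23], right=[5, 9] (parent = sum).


Parent = [9, 32], H_parent = 0.7593
H_left = 0.6052 (n=27), H_right = 0.9403 (n=14)
H_children = (27/41)·0.6052 + (14/41)·0.9403 = 0.7196
IG = 0.7593 - 0.7196 = 0.0397

0.0397


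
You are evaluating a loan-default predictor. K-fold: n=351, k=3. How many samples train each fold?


Fold size = 351/3 = 117
Training per fold = 351 - 117 = 234

234


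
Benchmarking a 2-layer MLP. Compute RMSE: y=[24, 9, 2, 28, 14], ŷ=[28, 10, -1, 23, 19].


MSE = 76/5 = 15.2
RMSE = √(76/5) = 3.8987

3.8987


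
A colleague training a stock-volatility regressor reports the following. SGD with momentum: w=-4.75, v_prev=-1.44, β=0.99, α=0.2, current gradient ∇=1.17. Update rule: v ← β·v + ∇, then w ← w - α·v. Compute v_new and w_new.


v_new = 0.99·-1.44 + 1.17 = -1.4256 + 1.17 = -0.2556
w_new = -4.75 - 0.2·-0.2556 = -4.75 + 0.05112 = -4.69888

v_new=-0.2556, w_new=-4.69888


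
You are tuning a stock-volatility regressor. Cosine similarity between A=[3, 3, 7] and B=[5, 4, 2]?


A·B = 3·5 + 3·4 + 7·2 = 41
‖A‖ = √67 = 8.1854, ‖B‖ = √45 = 6.7082
cos = 41/(√67·√45) = 41/√3015 = 0.7467

0.7467


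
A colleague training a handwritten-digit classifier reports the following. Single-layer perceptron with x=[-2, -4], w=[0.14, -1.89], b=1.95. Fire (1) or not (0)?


z = (-2)·(0.14) + (-4)·(-1.89) + 1.95
  = 9.23
step(z) = 1 (z≥0)

1


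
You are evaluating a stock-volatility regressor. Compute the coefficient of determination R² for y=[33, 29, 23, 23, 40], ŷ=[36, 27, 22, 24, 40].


ȳ = 29.6
SS_res = Σ(y-ŷ)² = 15
SS_tot = Σ(y-ȳ)² = 207.2
R² = 1 - SS_res/SS_tot = 1 - 0.0724 = 0.9276

0.9276


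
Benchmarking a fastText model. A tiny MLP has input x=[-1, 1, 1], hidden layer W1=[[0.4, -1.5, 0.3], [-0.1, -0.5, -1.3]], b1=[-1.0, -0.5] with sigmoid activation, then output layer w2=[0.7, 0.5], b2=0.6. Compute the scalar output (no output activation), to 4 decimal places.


z1[0] = (0.4)·(-1) + (-1.5)·(1) + (0.3)·(1) - 1.0 = -2.6
z1[1] = (-0.1)·(-1) + (-0.5)·(1) + (-1.3)·(1) - 0.5 = -2.2
h = sigmoid(z1) = [0.0691, 0.0998]
output = (0.7)·(0.0691) + (0.5)·(0.0998) + 0.6 = 0.6983

0.6983


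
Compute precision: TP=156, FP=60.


Precision = TP/(TP+FP)
= 156/(156+60)
= 156/216 = 72.22%

72.22%


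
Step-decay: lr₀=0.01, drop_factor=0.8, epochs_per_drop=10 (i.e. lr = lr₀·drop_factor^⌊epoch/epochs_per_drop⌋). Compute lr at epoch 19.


n_drops = ⌊19/10⌋ = 1
lr = 0.01·0.8^1 = 0.01·0.8 = 0.008

0.008


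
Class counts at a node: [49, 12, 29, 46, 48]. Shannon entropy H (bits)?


Probabilities: [49/184, 12/184, 29/184, 46/184, 48/184] ≈ [0.2663, 0.0652, 0.1576, 0.25, 0.2609]
H = -((49/184)·log₂(49/184) + (12/184)·log₂(12/184) + (29/184)·log₂(29/184) + (46/184)·log₂(46/184) + (48/184)·log₂(48/184))
  = 2.191 bits

2.191 bits


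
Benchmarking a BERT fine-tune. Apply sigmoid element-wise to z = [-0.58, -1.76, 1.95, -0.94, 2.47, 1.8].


σ(-0.58) = 1/(1+e^0.58) = 0.3589
σ(-1.76) = 1/(1+e^1.76) = 0.1468
σ(1.95) = 1/(1+e^-1.95) = 0.8754
σ(-0.94) = 1/(1+e^0.94) = 0.2809
σ(2.47) = 1/(1+e^-2.47) = 0.922
σ(1.8) = 1/(1+e^-1.8) = 0.8581
result = [0.3589, 0.1468, 0.8754, 0.2809, 0.922, 0.8581]

[0.3589, 0.1468, 0.8754, 0.2809, 0.922, 0.8581]


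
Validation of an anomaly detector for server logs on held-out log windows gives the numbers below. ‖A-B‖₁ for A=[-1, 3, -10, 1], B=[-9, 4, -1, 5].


d = |-1+ 9| + |3-4| + |-10+ 1| + |1-5|
  = 8 + 1 + 9 + 4
  = 22

22


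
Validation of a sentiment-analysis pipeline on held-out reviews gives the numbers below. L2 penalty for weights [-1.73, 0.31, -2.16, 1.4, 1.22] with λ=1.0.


‖w‖₂² = (-1.73)² + (0.31)² + (-2.16)² + (1.4)² + (1.22)²
     = 2.9929 + 0.0961 + 4.6656 + 1.96 + 1.4884
     = 11.203
λ·‖w‖₂² = 1.0·11.203 = 11.203

11.203


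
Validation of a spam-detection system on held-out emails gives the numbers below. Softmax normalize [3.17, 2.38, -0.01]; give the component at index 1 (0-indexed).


Exponentials: e^3.17=23.8075, e^2.38=10.8049, e^-0.01=0.99
Sum = 35.6024
Softmax = [0.6687, 0.3035, 0.0278]
p[1] = 10.8049/35.6024 = 0.3035

0.3035


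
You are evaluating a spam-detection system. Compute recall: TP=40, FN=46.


Recall = TP/(TP+FN)
= 40/(40+46)
= 40/86 = 46.51%

46.51%


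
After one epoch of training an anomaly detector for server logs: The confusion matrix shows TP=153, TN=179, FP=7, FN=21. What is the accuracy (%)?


Accuracy = (TP+TN)/(TP+TN+FP+FN)
= (153+179)/(360)
= 332/360 = 92.22%

92.22%


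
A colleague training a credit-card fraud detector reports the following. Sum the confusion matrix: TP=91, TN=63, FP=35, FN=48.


Total = TP + TN + FP + FN
= 91 + 63 + 35 + 48
= 237
(Predicted positive: 126, predicted negative: 111)

237


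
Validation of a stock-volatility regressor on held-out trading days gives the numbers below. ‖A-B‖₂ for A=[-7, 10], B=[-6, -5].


d = √((-7+ 6)² + (10+ 5)²)
  = √(1 + 225)
  = √226 = 15.0333

15.0333


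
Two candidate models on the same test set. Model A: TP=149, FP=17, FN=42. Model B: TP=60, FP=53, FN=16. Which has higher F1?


Model A: P=149/166=0.8976, R=149/191=0.7801, F1=2PR/(P+R)=2TP/(2TP+FP+FN)=298/357=0.8347
Model B: P=60/113=0.531, R=60/76=0.7895, F1=2PR/(P+R)=2TP/(2TP+FP+FN)=120/189=0.6349
0.8347 > 0.6349 → Model A

Model A


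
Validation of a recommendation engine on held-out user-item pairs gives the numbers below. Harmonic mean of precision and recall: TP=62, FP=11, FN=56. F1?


Precision = 62/73 = 0.8493
Recall = 62/118 = 0.5254
F1 = 2·P·R/(P+R) = 2·TP/(2·TP+FP+FN) = 124/(124+11+56) = 124/191 = 0.6492

0.6492


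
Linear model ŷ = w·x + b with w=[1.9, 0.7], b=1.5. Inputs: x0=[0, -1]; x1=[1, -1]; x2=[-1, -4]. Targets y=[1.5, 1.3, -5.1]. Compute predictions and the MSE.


ŷ0 = (1.9)·(0) + (0.7)·(-1) + 1.5 = 0.8
ŷ1 = (1.9)·(1) + (0.7)·(-1) + 1.5 = 2.7
ŷ2 = (1.9)·(-1) + (0.7)·(-4) + 1.5 = -3.2
errors² = [0.49, 1.96, 3.61]
MSE = 6.0600/3 = 2.02

2.02


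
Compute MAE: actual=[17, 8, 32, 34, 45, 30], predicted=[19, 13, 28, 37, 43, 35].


Absolute errors: |17-19|=2, |8-13|=5, |32-28|=4, |34-37|=3, |45-43|=2, |30-35|=5
Sum = 21
MAE = 21/6 = 7/2

7/2


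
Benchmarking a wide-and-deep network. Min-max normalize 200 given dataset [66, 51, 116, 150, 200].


min=51, max=200
(200-51)/(200-51) = 149/149 = 1.0

1.0


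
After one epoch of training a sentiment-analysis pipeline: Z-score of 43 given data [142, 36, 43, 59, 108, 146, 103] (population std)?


μ = 91, σ = 42.1087
z = (43 - 91)/42.1087 = -1.1399

-1.1399


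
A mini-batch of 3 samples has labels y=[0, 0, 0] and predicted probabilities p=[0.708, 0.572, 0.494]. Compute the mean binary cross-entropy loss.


L[0] = -ln(1-0.708) = -ln(0.292) = 1.231
L[1] = -ln(1-0.572) = -ln(0.428) = 0.8486
L[2] = -ln(1-0.494) = -ln(0.506) = 0.6812
mean = (1.231 + 0.8486 + 0.6812)/3 = 0.9203

0.9203


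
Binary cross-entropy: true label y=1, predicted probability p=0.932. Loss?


BCE = -[y·ln(p) + (1-y)·ln(1-p)]
= -1·ln(0.932) - 0
= -ln(0.932) = 0.0704

0.0704


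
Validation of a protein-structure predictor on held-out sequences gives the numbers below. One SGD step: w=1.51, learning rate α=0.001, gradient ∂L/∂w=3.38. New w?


w_new = w - α·∇
= 1.51 - 0.001·3.38
= 1.51 - 0.00338
= 1.50662

1.50662


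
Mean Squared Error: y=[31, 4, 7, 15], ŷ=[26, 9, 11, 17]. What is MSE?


Squared errors: (31-26)²=25, (4-9)²=25, (7-11)²=16, (15-17)²=4
Sum = 70
MSE = 70/4 = 35/2

35/2


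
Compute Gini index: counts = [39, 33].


Probabilities: [39/72, 33/72] ≈ [0.5417, 0.4583]
Σpᵢ² = (1521 + 1089)/72² = 2610/5184
Gini = 1 - Σpᵢ² = 1 - 2610/5184 = 0.4965

0.4965


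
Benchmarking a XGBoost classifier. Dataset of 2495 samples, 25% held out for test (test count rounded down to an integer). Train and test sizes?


Test = ⌊2495·25/100⌋ = 623
Train = 2495 - 623 = 1872

Train: 1872, Test: 623


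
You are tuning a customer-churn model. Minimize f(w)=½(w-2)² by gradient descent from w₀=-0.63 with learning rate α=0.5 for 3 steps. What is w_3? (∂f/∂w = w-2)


step 1: grad = -0.63-2 = -2.63; w = -0.63 - 0.5·(-2.63) = 0.685
step 2: grad = 0.685-2 = -1.315; w = 0.685 - 0.5·(-1.315) = 1.3425
step 3: grad = 1.3425-2 = -0.6575; w = 1.3425 - 0.5·(-0.6575) = 1.67125

1.67125


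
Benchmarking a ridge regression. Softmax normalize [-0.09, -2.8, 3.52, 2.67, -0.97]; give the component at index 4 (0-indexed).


Exponentials: e^-0.09=0.9139, e^-2.8=0.0608, e^3.52=33.7844, e^2.67=14.44, e^-0.97=0.3791
Sum = 49.5782
Softmax = [0.0184, 0.0012, 0.6814, 0.2913, 0.0076]
p[4] = 0.3791/49.5782 = 0.0076

0.0076


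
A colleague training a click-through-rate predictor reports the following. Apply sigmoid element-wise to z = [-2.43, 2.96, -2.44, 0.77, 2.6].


σ(-2.43) = 1/(1+e^2.43) = 0.0809
σ(2.96) = 1/(1+e^-2.96) = 0.9507
σ(-2.44) = 1/(1+e^2.44) = 0.0802
σ(0.77) = 1/(1+e^-0.77) = 0.6835
σ(2.6) = 1/(1+e^-2.6) = 0.9309
result = [0.0809, 0.9507, 0.0802, 0.6835, 0.9309]

[0.0809, 0.9507, 0.0802, 0.6835, 0.9309]


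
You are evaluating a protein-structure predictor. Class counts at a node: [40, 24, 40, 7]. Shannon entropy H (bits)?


Probabilities: [40/111, 24/111, 40/111, 7/111] ≈ [0.3604, 0.2162, 0.3604, 0.0631]
H = -((40/111)·log₂(40/111) + (24/111)·log₂(24/111) + (40/111)·log₂(40/111) + (7/111)·log₂(7/111))
  = 1.7904 bits

1.7904 bits


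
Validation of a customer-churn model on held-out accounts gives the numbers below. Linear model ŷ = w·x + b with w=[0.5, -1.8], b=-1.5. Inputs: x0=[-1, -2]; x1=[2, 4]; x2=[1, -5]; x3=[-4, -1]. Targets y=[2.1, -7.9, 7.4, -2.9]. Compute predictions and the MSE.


ŷ0 = (0.5)·(-1) + (-1.8)·(-2) - 1.5 = 1.6
ŷ1 = (0.5)·(2) + (-1.8)·(4) - 1.5 = -7.7
ŷ2 = (0.5)·(1) + (-1.8)·(-5) - 1.5 = 8.0
ŷ3 = (0.5)·(-4) + (-1.8)·(-1) - 1.5 = -1.7
errors² = [0.25, 0.04, 0.36, 1.44]
MSE = 2.0900/4 = 0.5225

0.5225


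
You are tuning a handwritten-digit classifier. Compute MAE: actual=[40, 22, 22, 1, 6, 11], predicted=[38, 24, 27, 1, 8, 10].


Absolute errors: |40-38|=2, |22-24|=2, |22-27|=5, |1-1|=0, |6-8|=2, |11-10|=1
Sum = 12
MAE = 12/6 = 2

2


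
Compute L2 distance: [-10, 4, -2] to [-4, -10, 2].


d = √((-10+ 4)² + (4+ 10)² + (-2-2)²)
  = √(36 + 196 + 16)
  = √248 = 15.748

15.748


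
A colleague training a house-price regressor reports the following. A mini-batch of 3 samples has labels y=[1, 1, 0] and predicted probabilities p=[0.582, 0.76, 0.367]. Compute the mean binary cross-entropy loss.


L[0] = -ln(0.582) = 0.5413
L[1] = -ln(0.76) = 0.2744
L[2] = -ln(1-0.367) = -ln(0.633) = 0.4573
mean = (0.5413 + 0.2744 + 0.4573)/3 = 0.4243

0.4243


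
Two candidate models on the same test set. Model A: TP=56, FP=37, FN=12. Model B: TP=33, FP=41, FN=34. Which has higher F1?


Model A: P=56/93=0.6022, R=56/68=0.8235, F1=2PR/(P+R)=2TP/(2TP+FP+FN)=112/161=0.6957
Model B: P=33/74=0.4459, R=33/67=0.4925, F1=2PR/(P+R)=2TP/(2TP+FP+FN)=66/141=0.4681
0.6957 > 0.4681 → Model A

Model A


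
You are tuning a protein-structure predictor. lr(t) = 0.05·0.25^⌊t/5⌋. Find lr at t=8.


n_drops = ⌊8/5⌋ = 1
lr = 0.05·0.25^1 = 0.05·0.25 = 0.0125

0.0125


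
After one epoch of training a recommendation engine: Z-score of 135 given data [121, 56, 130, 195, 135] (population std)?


μ = 127.4, σ = 44.2113
z = (135 - 127.4)/44.2113 = 0.1719

0.1719


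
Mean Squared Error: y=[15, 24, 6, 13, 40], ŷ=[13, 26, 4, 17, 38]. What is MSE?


Squared errors: (15-13)²=4, (24-26)²=4, (6-4)²=4, (13-17)²=16, (40-38)²=4
Sum = 32
MSE = 32/5 = 32/5

32/5


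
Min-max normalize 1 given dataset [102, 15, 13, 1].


min=1, max=102
(1-1)/(102-1) = 0/101 = 0.0

0.0


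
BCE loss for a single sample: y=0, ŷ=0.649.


BCE = -[y·ln(p) + (1-y)·ln(1-p)]
= -0 - 1·ln(1-0.649)
= -ln(0.351) = 1.047

1.047


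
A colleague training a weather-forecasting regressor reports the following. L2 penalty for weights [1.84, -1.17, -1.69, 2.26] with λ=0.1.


‖w‖₂² = (1.84)² + (-1.17)² + (-1.69)² + (2.26)²
     = 3.3856 + 1.3689 + 2.8561 + 5.1076
     = 12.7182
λ·‖w‖₂² = 0.1·12.7182 = 1.27182

1.27182


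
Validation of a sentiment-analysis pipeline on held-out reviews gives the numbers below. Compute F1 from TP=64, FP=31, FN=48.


Precision = 64/95 = 0.6737
Recall = 64/112 = 0.5714
F1 = 2·P·R/(P+R) = 2·TP/(2·TP+FP+FN) = 128/(128+31+48) = 128/207 = 0.6184

0.6184


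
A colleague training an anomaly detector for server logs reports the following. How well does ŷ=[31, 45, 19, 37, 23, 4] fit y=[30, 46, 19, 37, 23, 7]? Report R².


ȳ = 27
SS_res = Σ(y-ŷ)² = 11
SS_tot = Σ(y-ȳ)² = 950
R² = 1 - SS_res/SS_tot = 1 - 0.0116 = 0.9884

0.9884


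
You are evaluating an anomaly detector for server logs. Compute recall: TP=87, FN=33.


Recall = TP/(TP+FN)
= 87/(87+33)
= 87/120 = 72.5%

72.5%


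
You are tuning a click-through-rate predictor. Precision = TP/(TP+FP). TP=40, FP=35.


Precision = TP/(TP+FP)
= 40/(40+35)
= 40/75 = 53.33%

53.33%


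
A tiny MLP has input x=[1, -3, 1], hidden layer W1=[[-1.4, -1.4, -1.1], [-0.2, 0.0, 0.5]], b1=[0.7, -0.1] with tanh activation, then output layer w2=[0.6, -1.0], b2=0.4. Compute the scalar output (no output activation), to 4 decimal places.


z1[0] = (-1.4)·(1) + (-1.4)·(-3) + (-1.1)·(1) + 0.7 = 2.4
z1[1] = (-0.2)·(1) + (0.0)·(-3) + (0.5)·(1) - 0.1 = 0.2
h = tanh(z1) = [0.9837, 0.1974]
output = (0.6)·(0.9837) + (-1.0)·(0.1974) + 0.4 = 0.7928

0.7928


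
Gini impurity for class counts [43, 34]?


Probabilities: [43/77, 34/77] ≈ [0.5584, 0.4416]
Σpᵢ² = (1849 + 1156)/77² = 3005/5929
Gini = 1 - Σpᵢ² = 1 - 3005/5929 = 0.4932

0.4932


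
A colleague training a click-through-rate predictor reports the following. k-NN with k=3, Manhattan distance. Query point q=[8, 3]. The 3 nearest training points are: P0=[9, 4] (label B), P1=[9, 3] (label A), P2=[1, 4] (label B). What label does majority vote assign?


d(q,P0) = 2  (label B)
d(q,P1) = 1  (label A)
d(q,P2) = 8  (label B)
Votes: A=1, B=2
Majority → B

B


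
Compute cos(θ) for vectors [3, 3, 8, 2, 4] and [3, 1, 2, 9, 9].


A·B = 3·3 + 3·1 + 8·2 + 2·9 + 4·9 = 82
‖A‖ = √102 = 10.0995, ‖B‖ = √176 = 13.2665
cos = 82/(√102·√176) = 82/√17952 = 0.612

0.612


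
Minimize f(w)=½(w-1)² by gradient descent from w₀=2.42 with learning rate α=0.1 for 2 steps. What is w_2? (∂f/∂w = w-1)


step 1: grad = 2.42-1 = 1.42; w = 2.42 - 0.1·(1.42) = 2.278
step 2: grad = 2.278-1 = 1.278; w = 2.278 - 0.1·(1.278) = 2.1502

2.1502


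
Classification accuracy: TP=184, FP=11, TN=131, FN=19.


Accuracy = (TP+TN)/(TP+TN+FP+FN)
= (184+131)/(345)
= 315/345 = 91.3%

91.3%


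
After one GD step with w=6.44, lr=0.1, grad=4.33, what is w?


w_new = w - α·∇
= 6.44 - 0.1·4.33
= 6.44 - 0.433
= 6.007

6.007


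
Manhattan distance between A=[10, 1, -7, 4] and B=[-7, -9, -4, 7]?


d = |10+ 7| + |1+ 9| + |-7+ 4| + |4-7|
  = 17 + 10 + 3 + 3
  = 33

33


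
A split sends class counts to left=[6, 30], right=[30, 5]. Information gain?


Parent = [36, 35], H_parent = 0.9999
H_left = 0.65 (n=36), H_right = 0.5917 (n=35)
H_children = (36/71)·0.65 + (35/71)·0.5917 = 0.6213
IG = 0.9999 - 0.6213 = 0.3786

0.3786


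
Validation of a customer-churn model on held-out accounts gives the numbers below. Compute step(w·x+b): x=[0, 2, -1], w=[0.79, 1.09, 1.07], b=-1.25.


z = (0)·(0.79) + (2)·(1.09) + (-1)·(1.07) - 1.25
  = -0.14
step(z) = 0 (z<0)

0


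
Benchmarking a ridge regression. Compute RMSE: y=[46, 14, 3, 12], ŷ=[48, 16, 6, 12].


MSE = 17/4 = 4.25
RMSE = √(17/4) = 2.0616

2.0616


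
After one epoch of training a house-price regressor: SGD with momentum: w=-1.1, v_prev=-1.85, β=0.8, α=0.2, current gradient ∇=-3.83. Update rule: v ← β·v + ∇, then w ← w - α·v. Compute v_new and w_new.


v_new = 0.8·-1.85 - 3.83 = -1.48 - 3.83 = -5.31
w_new = -1.1 - 0.2·-5.31 = -1.1 + 1.062 = -0.038

v_new=-5.31, w_new=-0.038


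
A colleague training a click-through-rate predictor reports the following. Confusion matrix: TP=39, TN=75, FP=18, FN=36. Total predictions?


Total = TP + TN + FP + FN
= 39 + 75 + 18 + 36
= 168
(Predicted positive: 57, predicted negative: 111)

168


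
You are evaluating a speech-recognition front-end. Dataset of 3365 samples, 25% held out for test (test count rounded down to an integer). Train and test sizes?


Test = ⌊3365·25/100⌋ = 841
Train = 3365 - 841 = 2524

Train: 2524, Test: 841


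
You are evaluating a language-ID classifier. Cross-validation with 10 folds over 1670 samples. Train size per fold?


Fold size = 1670/10 = 167
Training per fold = 1670 - 167 = 1503

1503


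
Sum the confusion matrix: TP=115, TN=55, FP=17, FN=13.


Total = TP + TN + FP + FN
= 115 + 55 + 17 + 13
= 200
(Predicted positive: 132, predicted negative: 68)

200


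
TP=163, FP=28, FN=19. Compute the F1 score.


Precision = 163/191 = 0.8534
Recall = 163/182 = 0.8956
F1 = 2·P·R/(P+R) = 2·TP/(2·TP+FP+FN) = 326/(326+28+19) = 326/373 = 0.874

0.874


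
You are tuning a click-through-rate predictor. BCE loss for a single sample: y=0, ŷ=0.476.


BCE = -[y·ln(p) + (1-y)·ln(1-p)]
= -0 - 1·ln(1-0.476)
= -ln(0.524) = 0.6463

0.6463


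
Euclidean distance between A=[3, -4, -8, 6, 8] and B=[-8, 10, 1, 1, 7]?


d = √((3+ 8)² + (-4-10)² + (-8-1)² + (6-1)² + (8-7)²)
  = √(121 + 196 + 81 + 25 + 1)
  = √424 = 20.5913

20.5913


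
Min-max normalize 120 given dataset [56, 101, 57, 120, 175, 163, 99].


min=56, max=175
(120-56)/(175-56) = 64/119 = 0.5378

0.5378


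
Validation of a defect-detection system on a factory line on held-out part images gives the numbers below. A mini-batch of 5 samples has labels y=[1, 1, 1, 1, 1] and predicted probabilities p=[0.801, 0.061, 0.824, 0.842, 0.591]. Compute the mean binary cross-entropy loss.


L[0] = -ln(0.801) = 0.2219
L[1] = -ln(0.061) = 2.7969
L[2] = -ln(0.824) = 0.1936
L[3] = -ln(0.842) = 0.172
L[4] = -ln(0.591) = 0.5259
mean = (0.2219 + 2.7969 + 0.1936 + 0.172 + 0.5259)/5 = 0.7821

0.7821


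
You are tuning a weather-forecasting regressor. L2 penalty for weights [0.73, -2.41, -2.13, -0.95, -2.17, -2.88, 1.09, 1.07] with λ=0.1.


‖w‖₂² = (0.73)² + (-2.41)² + (-2.13)² + (-0.95)² + (-2.17)² + (-2.88)² + (1.09)² + (1.07)²
     = 0.5329 + 5.8081 + 4.5369 + 0.9025 + 4.7089 + 8.2944 + 1.1881 + 1.1449
     = 27.1167
λ·‖w‖₂² = 0.1·27.1167 = 2.71167

2.71167


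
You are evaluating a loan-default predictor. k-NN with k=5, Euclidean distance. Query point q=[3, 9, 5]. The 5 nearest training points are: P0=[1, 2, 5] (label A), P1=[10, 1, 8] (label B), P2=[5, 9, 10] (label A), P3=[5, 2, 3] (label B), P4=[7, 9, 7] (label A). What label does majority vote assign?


d(q,P0) = 7.2801  (label A)
d(q,P1) = 11.0454  (label B)
d(q,P2) = 5.3852  (label A)
d(q,P3) = 7.5498  (label B)
d(q,P4) = 4.4721  (label A)
Votes: A=3, B=2
Majority → A

A


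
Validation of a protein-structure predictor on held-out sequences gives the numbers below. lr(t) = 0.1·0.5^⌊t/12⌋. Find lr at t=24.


n_drops = ⌊24/12⌋ = 2
lr = 0.1·0.5^2 = 0.1·0.25 = 0.025

0.025


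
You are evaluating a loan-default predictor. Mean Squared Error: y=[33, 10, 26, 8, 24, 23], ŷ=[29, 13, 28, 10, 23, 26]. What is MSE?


Squared errors: (33-29)²=16, (10-13)²=9, (26-28)²=4, (8-10)²=4, (24-23)²=1, (23-26)²=9
Sum = 43
MSE = 43/6 = 43/6

43/6


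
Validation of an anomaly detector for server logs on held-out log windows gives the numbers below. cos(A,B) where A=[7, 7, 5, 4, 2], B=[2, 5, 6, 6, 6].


A·B = 7·2 + 7·5 + 5·6 + 4·6 + 2·6 = 115
‖A‖ = √143 = 11.9583, ‖B‖ = √137 = 11.7047
cos = 115/(√143·√137) = 115/√19591 = 0.8216

0.8216


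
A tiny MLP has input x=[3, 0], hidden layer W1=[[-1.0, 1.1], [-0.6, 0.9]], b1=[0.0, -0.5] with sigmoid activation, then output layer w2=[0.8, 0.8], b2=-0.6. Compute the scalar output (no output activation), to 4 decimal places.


z1[0] = (-1.0)·(3) + (1.1)·(0) + 0.0 = -3.0
z1[1] = (-0.6)·(3) + (0.9)·(0) - 0.5 = -2.3
h = sigmoid(z1) = [0.0474, 0.0911]
output = (0.8)·(0.0474) + (0.8)·(0.0911) - 0.6 = -0.4892

-0.4892


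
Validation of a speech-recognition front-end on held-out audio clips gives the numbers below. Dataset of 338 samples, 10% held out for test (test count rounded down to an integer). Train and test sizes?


Test = ⌊338·10/100⌋ = 33
Train = 338 - 33 = 305

Train: 305, Test: 33


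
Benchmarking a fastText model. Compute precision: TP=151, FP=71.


Precision = TP/(TP+FP)
= 151/(151+71)
= 151/222 = 68.02%

68.02%


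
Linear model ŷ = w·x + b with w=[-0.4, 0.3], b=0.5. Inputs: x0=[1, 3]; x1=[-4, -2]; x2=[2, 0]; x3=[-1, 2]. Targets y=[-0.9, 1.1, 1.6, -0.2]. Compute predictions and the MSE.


ŷ0 = (-0.4)·(1) + (0.3)·(3) + 0.5 = 1.0
ŷ1 = (-0.4)·(-4) + (0.3)·(-2) + 0.5 = 1.5
ŷ2 = (-0.4)·(2) + (0.3)·(0) + 0.5 = -0.3
ŷ3 = (-0.4)·(-1) + (0.3)·(2) + 0.5 = 1.5
errors² = [3.61, 0.16, 3.61, 2.89]
MSE = 10.2700/4 = 2.5675

2.5675


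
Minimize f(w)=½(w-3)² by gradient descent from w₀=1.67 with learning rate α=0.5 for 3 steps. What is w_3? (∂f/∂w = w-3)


step 1: grad = 1.67-3 = -1.33; w = 1.67 - 0.5·(-1.33) = 2.335
step 2: grad = 2.335-3 = -0.665; w = 2.335 - 0.5·(-0.665) = 2.6675
step 3: grad = 2.6675-3 = -0.3325; w = 2.6675 - 0.5·(-0.3325) = 2.83375

2.83375
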